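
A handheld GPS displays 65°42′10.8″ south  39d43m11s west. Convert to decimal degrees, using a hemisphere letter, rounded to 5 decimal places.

65.70300° S, 39.71972° W

Lat: 65° + 42/60 + 10.8/3600 = 65 + 0.700000 + 0.003000 = 65.703000
λ: 43′ + 11″ = 43.18333′; 39 + 43.18333/60 = 39.719722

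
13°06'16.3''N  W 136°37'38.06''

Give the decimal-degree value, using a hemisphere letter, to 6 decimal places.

Lat: 13 + 6/60 + 16.3/3600 = 13.1045278
λ: 37′ + 38.06″ = 37.63433′; 136 + 37.63433/60 = 136.6272389

13.104528° N, 136.627239° W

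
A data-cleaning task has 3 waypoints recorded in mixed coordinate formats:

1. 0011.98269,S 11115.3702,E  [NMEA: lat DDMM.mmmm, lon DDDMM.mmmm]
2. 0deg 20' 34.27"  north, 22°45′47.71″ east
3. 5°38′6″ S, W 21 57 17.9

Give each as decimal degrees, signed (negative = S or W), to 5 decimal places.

1. -0.19971, 111.25617
2. 0.34285, 22.76325
3. -5.63500, -21.95497

Point 1:
  φ: degrees = first 2 digits = 0, minutes = 11.98269; 0 + 11.98269/60 = 0.199712
  S ⇒ negate
  Lon: degrees = first 3 digits = 111, minutes = 15.3702; 111 + 15.3702/60 = 111.256170
  E → positive
Point 2:
  Lat: 20′ + 34.27″ = 20.57117′; 0 + 20.57117/60 = 0.342853
  N ⇒ keep positive
  Lon: 22 + 45/60 + 47.71/3600 = 22.763253
  E → positive
Point 3:
  φ: 5° + 38/60 + 6/3600 = 5 + 0.633333 + 0.001667 = 5.635000
  S → negative
  Lon: 21° + 57/60 + 17.9/3600 = 21 + 0.950000 + 0.004972 = 21.954972
  W → negative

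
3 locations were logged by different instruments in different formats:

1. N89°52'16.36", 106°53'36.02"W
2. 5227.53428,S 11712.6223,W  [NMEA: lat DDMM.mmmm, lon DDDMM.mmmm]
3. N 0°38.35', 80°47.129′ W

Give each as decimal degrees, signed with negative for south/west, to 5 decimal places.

1. 89.87121, -106.89334
2. -52.45890, -117.21037
3. 0.63917, -80.78548

Point 1:
  φ: 89 + 52/60 + 16.36/3600 = 89.871211
  N ⇒ keep positive
  Longitude: 106 + 53/60 + 36.02/3600 = 106.893339
  W ⇒ negate
Point 2:
  φ: degrees = first 2 digits = 52, minutes = 27.53428; 52 + 27.53428/60 = 52.458905
  hemisphere S, so the sign is −
  Longitude: split at 3 digits → 117° and 12.6223′; 117 + 12.6223/60 = 117.210372
  W → negative
Point 3:
  Lat: 0 + 38.35/60 = 0.639167
  N → positive
  Longitude: 80 + 47.129/60 = 80.785483
  W ⇒ negate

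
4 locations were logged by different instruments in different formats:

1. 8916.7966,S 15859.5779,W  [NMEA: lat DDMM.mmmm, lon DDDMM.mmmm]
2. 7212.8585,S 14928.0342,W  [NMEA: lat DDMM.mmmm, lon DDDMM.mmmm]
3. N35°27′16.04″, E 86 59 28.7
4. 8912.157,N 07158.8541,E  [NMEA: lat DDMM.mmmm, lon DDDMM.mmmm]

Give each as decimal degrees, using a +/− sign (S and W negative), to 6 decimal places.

Point 1:
  Latitude: split at 2 digits → 89° and 16.7966′; 89 + 16.7966/60 = 89.2799433
  S → negative
  λ: degrees = first 3 digits = 158, minutes = 59.5779; 158 + 59.5779/60 = 158.9929650
  W ⇒ negate
Point 2:
  Latitude: split at 2 digits → 72° and 12.8585′; 72 + 12.8585/60 = 72.2143083
  S → negative
  Longitude: split at 3 digits → 149° and 28.0342′; 149 + 28.0342/60 = 149.4672367
  hemisphere W, so the sign is −
Point 3:
  φ: 27′ + 16.04″ = 27.26733′; 35 + 27.26733/60 = 35.4544556
  N ⇒ keep positive
  Longitude: 86 + 59/60 + 28.7/3600 = 86.9913056
  E → positive
Point 4:
  φ: split at 2 digits → 89° and 12.157′; 89 + 12.157/60 = 89.2026167
  N ⇒ keep positive
  Lon: split at 3 digits → 071° and 58.8541′; 71 + 58.8541/60 = 71.9809017
  E → positive

1. -89.279943, -158.992965
2. -72.214308, -149.467237
3. 35.454456, 86.991306
4. 89.202617, 71.980902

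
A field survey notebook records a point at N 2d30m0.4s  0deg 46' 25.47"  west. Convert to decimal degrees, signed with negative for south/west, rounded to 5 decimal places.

Latitude: 30′ + 0.4″ = 30.00667′; 2 + 30.00667/60 = 2.500111
N ⇒ keep positive
Lon: 0° + 46/60 + 25.47/3600 = 0 + 0.766667 + 0.007075 = 0.773742
W → negative

2.50011, -0.77374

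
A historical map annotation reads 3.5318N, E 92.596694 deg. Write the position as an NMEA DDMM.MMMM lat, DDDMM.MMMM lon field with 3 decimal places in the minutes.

0331.908,N / 09235.802,E

Lat: fractional part 0.531800 → 31.90800 minutes
Lon: minutes = (92.596694 − 92) × 60 = 35.80164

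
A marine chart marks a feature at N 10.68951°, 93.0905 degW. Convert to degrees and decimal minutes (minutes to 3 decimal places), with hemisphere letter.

φ: fractional part 0.689510 → 41.37060 minutes
λ: 93° + 0.090500 × 60 = 93° 5.43000′

10° 41.371′ N, 93° 5.430′ W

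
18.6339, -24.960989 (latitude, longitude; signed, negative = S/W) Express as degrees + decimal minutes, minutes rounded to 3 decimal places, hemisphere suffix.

Latitude: 18° + 0.633900 × 60 = 18° 38.03400′
Longitude is negative → W; |value| = 24.960989
Longitude: minutes = (24.960989 − 24) × 60 = 57.65934

18° 38.034′ N, 24° 57.659′ W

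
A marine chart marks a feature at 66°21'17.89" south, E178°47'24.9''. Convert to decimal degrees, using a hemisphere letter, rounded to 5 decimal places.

66.35497° S, 178.79025° E

φ: 66° + 21/60 + 17.89/3600 = 66 + 0.350000 + 0.004969 = 66.354969
Lon: 178° + 47/60 + 24.9/3600 = 178 + 0.783333 + 0.006917 = 178.790250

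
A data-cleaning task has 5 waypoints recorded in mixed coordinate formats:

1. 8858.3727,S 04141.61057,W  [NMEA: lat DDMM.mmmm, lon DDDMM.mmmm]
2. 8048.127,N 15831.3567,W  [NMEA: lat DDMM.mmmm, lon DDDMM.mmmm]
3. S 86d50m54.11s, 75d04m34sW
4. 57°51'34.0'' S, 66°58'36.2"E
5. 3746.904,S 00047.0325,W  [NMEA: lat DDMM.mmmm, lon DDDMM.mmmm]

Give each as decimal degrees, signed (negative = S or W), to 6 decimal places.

1. -88.972878, -41.693510
2. 80.802117, -158.522612
3. -86.848364, -75.076111
4. -57.859444, 66.976722
5. -37.781733, -0.783875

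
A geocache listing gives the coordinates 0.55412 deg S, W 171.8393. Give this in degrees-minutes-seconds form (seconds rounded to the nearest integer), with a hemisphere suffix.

φ: 0.554120° → 33.24720′; 0.24720 × 60 = 14.83″
λ: whole degrees 171; 50.35800′ → 50′ and 21.48″

0°33′15″ S, 171°50′21″ W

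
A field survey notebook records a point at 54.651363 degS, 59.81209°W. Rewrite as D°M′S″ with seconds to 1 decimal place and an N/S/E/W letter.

φ: 0.651363 × 60 = 39.08178′ → 39′, remainder × 60 = 4.907″
Longitude: whole degrees 59; 48.72540′ → 48′ and 43.524″

54°39′4.9″ S, 59°48′43.5″ W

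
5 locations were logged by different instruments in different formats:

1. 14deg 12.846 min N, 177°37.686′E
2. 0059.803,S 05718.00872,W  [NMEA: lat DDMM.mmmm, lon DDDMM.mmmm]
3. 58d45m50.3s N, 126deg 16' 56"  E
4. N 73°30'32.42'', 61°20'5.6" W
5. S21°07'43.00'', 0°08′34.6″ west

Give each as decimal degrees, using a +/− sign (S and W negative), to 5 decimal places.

1. 14.21410, 177.62810
2. -0.99672, -57.30015
3. 58.76397, 126.28222
4. 73.50901, -61.33489
5. -21.12861, -0.14294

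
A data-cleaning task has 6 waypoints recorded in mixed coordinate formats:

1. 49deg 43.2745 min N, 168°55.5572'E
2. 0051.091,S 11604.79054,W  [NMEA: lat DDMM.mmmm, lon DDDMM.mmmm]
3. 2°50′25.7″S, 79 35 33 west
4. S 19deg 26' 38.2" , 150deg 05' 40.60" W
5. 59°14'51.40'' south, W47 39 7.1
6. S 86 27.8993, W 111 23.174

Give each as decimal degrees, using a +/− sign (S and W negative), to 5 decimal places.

1. 49.72124, 168.92595
2. -0.85152, -116.07984
3. -2.84047, -79.59250
4. -19.44394, -150.09461
5. -59.24761, -47.65197
6. -86.46499, -111.38623

Point 1:
  Latitude: 49 + 43.2745/60 = 49.721242
  N ⇒ keep positive
  Longitude: 55.5572′ = 0.925953°; total 168.925953
  E ⇒ keep positive
Point 2:
  Lat: degrees = first 2 digits = 0, minutes = 51.091; 0 + 51.091/60 = 0.851517
  hemisphere S, so the sign is −
  Longitude: split at 3 digits → 116° and 4.79054′; 116 + 4.79054/60 = 116.079842
  hemisphere W, so the sign is −
Point 3:
  Lat: 2° + 50/60 + 25.7/3600 = 2 + 0.833333 + 0.007139 = 2.840472
  S → negative
  Lon: 35′ + 33″ = 35.55000′; 79 + 35.55000/60 = 79.592500
  W → negative
Point 4:
  Lat: 19° + 26/60 + 38.2/3600 = 19 + 0.433333 + 0.010611 = 19.443944
  S → negative
  Longitude: 5′ + 40.6″ = 5.67667′; 150 + 5.67667/60 = 150.094611
  hemisphere W, so the sign is −
Point 5:
  φ: 14′ + 51.4″ = 14.85667′; 59 + 14.85667/60 = 59.247611
  hemisphere S, so the sign is −
  λ: 39′ + 7.1″ = 39.11833′; 47 + 39.11833/60 = 47.651972
  W → negative
Point 6:
  Lat: 86 + 27.8993/60 = 86.464988
  S ⇒ negate
  Lon: 23.174′ = 0.386233°; total 111.386233
  W → negative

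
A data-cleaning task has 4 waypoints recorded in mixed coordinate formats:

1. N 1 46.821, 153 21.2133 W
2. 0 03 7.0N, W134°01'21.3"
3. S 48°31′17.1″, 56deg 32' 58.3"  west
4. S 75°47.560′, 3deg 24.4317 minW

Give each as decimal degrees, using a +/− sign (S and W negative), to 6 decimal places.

1. 1.780350, -153.353555
2. 0.051944, -134.022583
3. -48.521417, -56.549528
4. -75.792667, -3.407195

Point 1:
  Lat: 1 + 46.821/60 = 1.7803500
  N → positive
  Longitude: 153 + 21.2133/60 = 153.3535550
  hemisphere W, so the sign is −
Point 2:
  Latitude: 0° + 3/60 + 7/3600 = 0 + 0.050000 + 0.001944 = 0.0519444
  N → positive
  λ: 134 + 1/60 + 21.3/3600 = 134.0225833
  hemisphere W, so the sign is −
Point 3:
  φ: 48 + 31/60 + 17.1/3600 = 48.5214167
  S ⇒ negate
  Longitude: 56° + 32/60 + 58.3/3600 = 56 + 0.533333 + 0.016194 = 56.5495278
  W → negative
Point 4:
  φ: 47.56′ = 0.792667°; total 75.7926667
  S → negative
  Lon: 24.4317′ = 0.407195°; total 3.4071950
  hemisphere W, so the sign is −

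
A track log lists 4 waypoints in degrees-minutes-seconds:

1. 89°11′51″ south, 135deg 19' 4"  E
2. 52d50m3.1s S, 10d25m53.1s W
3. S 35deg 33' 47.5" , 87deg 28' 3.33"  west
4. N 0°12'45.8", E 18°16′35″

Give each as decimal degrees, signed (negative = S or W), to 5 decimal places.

1. -89.19750, 135.31778
2. -52.83419, -10.43142
3. -35.56319, -87.46759
4. 0.21272, 18.27639

Point 1:
  Latitude: 89 + 11/60 + 51/3600 = 89.197500
  S ⇒ negate
  Lon: 19′ + 4″ = 19.06667′; 135 + 19.06667/60 = 135.317778
  E ⇒ keep positive
Point 2:
  Latitude: 52 + 50/60 + 3.1/3600 = 52.834194
  hemisphere S, so the sign is −
  Longitude: 25′ + 53.1″ = 25.88500′; 10 + 25.88500/60 = 10.431417
  W ⇒ negate
Point 3:
  Lat: 35° + 33/60 + 47.5/3600 = 35 + 0.550000 + 0.013194 = 35.563194
  S → negative
  Longitude: 87° + 28/60 + 3.33/3600 = 87 + 0.466667 + 0.000925 = 87.467592
  hemisphere W, so the sign is −
Point 4:
  Latitude: 12′ + 45.8″ = 12.76333′; 0 + 12.76333/60 = 0.212722
  N ⇒ keep positive
  Lon: 18° + 16/60 + 35/3600 = 18 + 0.266667 + 0.009722 = 18.276389
  E → positive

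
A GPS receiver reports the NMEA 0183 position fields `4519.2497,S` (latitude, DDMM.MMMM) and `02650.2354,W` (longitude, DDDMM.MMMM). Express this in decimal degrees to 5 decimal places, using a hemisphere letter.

Lat: degrees = first 2 digits = 45, minutes = 19.2497; 45 + 19.2497/60 = 45.320828
λ: degrees = first 3 digits = 26, minutes = 50.2354; 26 + 50.2354/60 = 26.837257

45.32083° S, 26.83726° W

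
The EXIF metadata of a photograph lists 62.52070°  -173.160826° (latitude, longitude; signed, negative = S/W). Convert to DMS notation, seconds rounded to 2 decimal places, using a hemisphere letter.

62°31′14.52″ N, 173°09′38.97″ W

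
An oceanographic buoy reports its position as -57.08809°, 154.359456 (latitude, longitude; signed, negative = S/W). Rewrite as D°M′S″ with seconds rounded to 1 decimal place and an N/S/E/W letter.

57°05′17.1″ S, 154°21′34.0″ E

Latitude is negative → S; |value| = 57.088090
φ: whole degrees 57; 5.28540′ → 5′ and 17.124″
Longitude: 0.359456 × 60 = 21.56736′ → 21′, remainder × 60 = 34.042″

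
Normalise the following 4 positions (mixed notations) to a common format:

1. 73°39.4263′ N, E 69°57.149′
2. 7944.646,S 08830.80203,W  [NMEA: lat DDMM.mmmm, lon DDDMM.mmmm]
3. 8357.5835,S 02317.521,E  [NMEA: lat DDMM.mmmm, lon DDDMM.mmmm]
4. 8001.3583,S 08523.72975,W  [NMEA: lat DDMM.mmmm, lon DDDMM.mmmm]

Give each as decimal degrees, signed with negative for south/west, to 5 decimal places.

Point 1:
  Latitude: 39.4263′ = 0.657105°; total 73.657105
  N → positive
  λ: 57.149′ = 0.952483°; total 69.952483
  E → positive
Point 2:
  Lat: degrees = first 2 digits = 79, minutes = 44.646; 79 + 44.646/60 = 79.744100
  S → negative
  Longitude: degrees = first 3 digits = 88, minutes = 30.80203; 88 + 30.80203/60 = 88.513367
  W ⇒ negate
Point 3:
  Lat: split at 2 digits → 83° and 57.5835′; 83 + 57.5835/60 = 83.959725
  S ⇒ negate
  λ: degrees = first 3 digits = 23, minutes = 17.521; 23 + 17.521/60 = 23.292017
  E → positive
Point 4:
  Latitude: degrees = first 2 digits = 80, minutes = 1.3583; 80 + 1.3583/60 = 80.022638
  hemisphere S, so the sign is −
  Lon: split at 3 digits → 085° and 23.72975′; 85 + 23.72975/60 = 85.395496
  W ⇒ negate

1. 73.65711, 69.95248
2. -79.74410, -88.51337
3. -83.95973, 23.29202
4. -80.02264, -85.39550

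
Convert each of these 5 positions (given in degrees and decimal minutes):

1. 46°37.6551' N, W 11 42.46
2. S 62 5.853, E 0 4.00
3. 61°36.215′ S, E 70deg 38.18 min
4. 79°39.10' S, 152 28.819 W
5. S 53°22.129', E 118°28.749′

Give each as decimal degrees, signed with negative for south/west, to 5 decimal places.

Point 1:
  Latitude: 46 + 37.6551/60 = 46.627585
  N ⇒ keep positive
  λ: 11 + 42.46/60 = 11.707667
  hemisphere W, so the sign is −
Point 2:
  Latitude: 62 + 5.853/60 = 62.097550
  S → negative
  Longitude: 0 + 4/60 = 0.066667
  E ⇒ keep positive
Point 3:
  Latitude: 36.215′ = 0.603583°; total 61.603583
  hemisphere S, so the sign is −
  Lon: 38.18′ = 0.636333°; total 70.636333
  E → positive
Point 4:
  Lat: 79 + 39.1/60 = 79.651667
  S ⇒ negate
  λ: 28.819′ = 0.480317°; total 152.480317
  W ⇒ negate
Point 5:
  Latitude: 22.129′ = 0.368817°; total 53.368817
  S → negative
  λ: 118 + 28.749/60 = 118.479150
  E → positive

1. 46.62759, -11.70767
2. -62.09755, 0.06667
3. -61.60358, 70.63633
4. -79.65167, -152.48032
5. -53.36882, 118.47915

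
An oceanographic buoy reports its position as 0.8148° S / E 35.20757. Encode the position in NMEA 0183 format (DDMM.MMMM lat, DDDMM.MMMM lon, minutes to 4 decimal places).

Latitude: fractional part 0.814800 → 48.888000 minutes
λ: 35° + 0.207570 × 60 = 35° 12.454200′

0048.8880,S / 03512.4542,E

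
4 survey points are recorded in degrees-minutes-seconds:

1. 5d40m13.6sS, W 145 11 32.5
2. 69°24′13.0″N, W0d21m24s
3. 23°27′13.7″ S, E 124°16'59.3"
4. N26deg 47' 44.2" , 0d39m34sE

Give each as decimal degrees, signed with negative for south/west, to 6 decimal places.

Point 1:
  Lat: 5 + 40/60 + 13.6/3600 = 5.6704444
  hemisphere S, so the sign is −
  λ: 11′ + 32.5″ = 11.54167′; 145 + 11.54167/60 = 145.1923611
  hemisphere W, so the sign is −
Point 2:
  Latitude: 24′ + 13″ = 24.21667′; 69 + 24.21667/60 = 69.4036111
  N → positive
  λ: 0° + 21/60 + 24/3600 = 0 + 0.350000 + 0.006667 = 0.3566667
  W → negative
Point 3:
  Lat: 27′ + 13.7″ = 27.22833′; 23 + 27.22833/60 = 23.4538056
  S ⇒ negate
  λ: 16′ + 59.3″ = 16.98833′; 124 + 16.98833/60 = 124.2831389
  E → positive
Point 4:
  Latitude: 26° + 47/60 + 44.2/3600 = 26 + 0.783333 + 0.012278 = 26.7956111
  N ⇒ keep positive
  λ: 39′ + 34″ = 39.56667′; 0 + 39.56667/60 = 0.6594444
  E → positive

1. -5.670444, -145.192361
2. 69.403611, -0.356667
3. -23.453806, 124.283139
4. 26.795611, 0.659444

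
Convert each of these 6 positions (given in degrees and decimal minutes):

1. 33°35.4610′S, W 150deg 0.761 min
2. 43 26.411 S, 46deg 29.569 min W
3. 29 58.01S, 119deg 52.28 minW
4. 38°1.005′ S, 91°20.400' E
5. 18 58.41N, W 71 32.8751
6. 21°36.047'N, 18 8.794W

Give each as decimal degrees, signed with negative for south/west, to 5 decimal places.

1. -33.59102, -150.01268
2. -43.44018, -46.49282
3. -29.96683, -119.87133
4. -38.01675, 91.34000
5. 18.97350, -71.54792
6. 21.60078, -18.14657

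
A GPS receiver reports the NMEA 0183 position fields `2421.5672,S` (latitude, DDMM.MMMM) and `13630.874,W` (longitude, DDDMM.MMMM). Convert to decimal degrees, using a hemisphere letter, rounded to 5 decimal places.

Lat: degrees = first 2 digits = 24, minutes = 21.5672; 24 + 21.5672/60 = 24.359453
Lon: split at 3 digits → 136° and 30.874′; 136 + 30.874/60 = 136.514567

24.35945° S, 136.51457° W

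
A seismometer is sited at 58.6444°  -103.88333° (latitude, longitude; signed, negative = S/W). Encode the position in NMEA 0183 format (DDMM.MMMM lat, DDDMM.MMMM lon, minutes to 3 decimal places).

Latitude: 58° + 0.644400 × 60 = 58° 38.66400′
Longitude is negative → W; |value| = 103.883330
Lon: fractional part 0.883330 → 52.99980 minutes

5838.664,N / 10353.000,W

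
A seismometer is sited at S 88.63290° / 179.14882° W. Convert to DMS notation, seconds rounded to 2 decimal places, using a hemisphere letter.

φ: 0.632900° → 37.97400′; 0.97400 × 60 = 58.4400″
Lon: whole degrees 179; 8.92920′ → 8′ and 55.7520″

88°37′58.44″ S, 179°08′55.75″ W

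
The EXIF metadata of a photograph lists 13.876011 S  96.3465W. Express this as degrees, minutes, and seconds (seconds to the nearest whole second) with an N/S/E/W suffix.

13°52′34″ S, 96°20′47″ W

φ: 0.876011 × 60 = 52.56066′ → 52′, remainder × 60 = 33.64″
λ: 0.346500 × 60 = 20.79000′ → 20′, remainder × 60 = 47.40″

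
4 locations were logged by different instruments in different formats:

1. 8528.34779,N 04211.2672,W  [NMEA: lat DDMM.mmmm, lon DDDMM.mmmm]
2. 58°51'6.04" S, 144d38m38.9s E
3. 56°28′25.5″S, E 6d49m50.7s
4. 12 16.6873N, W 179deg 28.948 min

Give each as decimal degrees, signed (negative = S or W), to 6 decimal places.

1. 85.472463, -42.187787
2. -58.851678, 144.644139
3. -56.473750, 6.830750
4. 12.278122, -179.482467

Point 1:
  Lat: split at 2 digits → 85° and 28.34779′; 85 + 28.34779/60 = 85.4724632
  N ⇒ keep positive
  Longitude: degrees = first 3 digits = 42, minutes = 11.2672; 42 + 11.2672/60 = 42.1877867
  hemisphere W, so the sign is −
Point 2:
  φ: 58 + 51/60 + 6.04/3600 = 58.8516778
  S ⇒ negate
  λ: 144 + 38/60 + 38.9/3600 = 144.6441389
  E → positive
Point 3:
  φ: 56° + 28/60 + 25.5/3600 = 56 + 0.466667 + 0.007083 = 56.4737500
  hemisphere S, so the sign is −
  Lon: 6 + 49/60 + 50.7/3600 = 6.8307500
  E → positive
Point 4:
  Lat: 16.6873′ = 0.278122°; total 12.2781217
  N ⇒ keep positive
  λ: 28.948′ = 0.482467°; total 179.4824667
  hemisphere W, so the sign is −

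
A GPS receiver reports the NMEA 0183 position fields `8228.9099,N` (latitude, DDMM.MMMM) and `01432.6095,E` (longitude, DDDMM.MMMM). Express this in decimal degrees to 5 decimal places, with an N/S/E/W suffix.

82.48183° N, 14.54349° E

φ: degrees = first 2 digits = 82, minutes = 28.9099; 82 + 28.9099/60 = 82.481832
Longitude: split at 3 digits → 014° and 32.6095′; 14 + 32.6095/60 = 14.543492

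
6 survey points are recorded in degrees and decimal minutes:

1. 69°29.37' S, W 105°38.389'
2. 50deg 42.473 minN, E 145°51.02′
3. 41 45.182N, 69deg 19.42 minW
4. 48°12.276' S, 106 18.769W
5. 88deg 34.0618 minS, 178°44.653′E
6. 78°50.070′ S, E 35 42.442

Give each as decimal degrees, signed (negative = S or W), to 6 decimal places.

1. -69.489500, -105.639817
2. 50.707883, 145.850333
3. 41.753033, -69.323667
4. -48.204600, -106.312817
5. -88.567697, 178.744217
6. -78.834500, 35.707367

Point 1:
  Latitude: 69 + 29.37/60 = 69.4895000
  hemisphere S, so the sign is −
  λ: 105 + 38.389/60 = 105.6398167
  W → negative
Point 2:
  Lat: 42.473′ = 0.707883°; total 50.7078833
  N ⇒ keep positive
  Longitude: 145 + 51.02/60 = 145.8503333
  E → positive
Point 3:
  φ: 41 + 45.182/60 = 41.7530333
  N → positive
  Longitude: 19.42′ = 0.323667°; total 69.3236667
  W → negative
Point 4:
  Latitude: 12.276′ = 0.204600°; total 48.2046000
  S → negative
  Longitude: 18.769′ = 0.312817°; total 106.3128167
  W ⇒ negate
Point 5:
  Lat: 88 + 34.0618/60 = 88.5676967
  S → negative
  Longitude: 178 + 44.653/60 = 178.7442167
  E ⇒ keep positive
Point 6:
  φ: 78 + 50.07/60 = 78.8345000
  hemisphere S, so the sign is −
  λ: 35 + 42.442/60 = 35.7073667
  E ⇒ keep positive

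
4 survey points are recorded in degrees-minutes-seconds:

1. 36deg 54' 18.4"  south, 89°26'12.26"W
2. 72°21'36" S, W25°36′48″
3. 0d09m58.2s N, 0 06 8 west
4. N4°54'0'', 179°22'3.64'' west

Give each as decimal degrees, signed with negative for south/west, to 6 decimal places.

Point 1:
  Latitude: 54′ + 18.4″ = 54.30667′; 36 + 54.30667/60 = 36.9051111
  hemisphere S, so the sign is −
  Lon: 89° + 26/60 + 12.26/3600 = 89 + 0.433333 + 0.003406 = 89.4367389
  hemisphere W, so the sign is −
Point 2:
  Latitude: 21′ + 36″ = 21.60000′; 72 + 21.60000/60 = 72.3600000
  S ⇒ negate
  Lon: 25 + 36/60 + 48/3600 = 25.6133333
  hemisphere W, so the sign is −
Point 3:
  φ: 9′ + 58.2″ = 9.97000′; 0 + 9.97000/60 = 0.1661667
  N ⇒ keep positive
  λ: 0 + 6/60 + 8/3600 = 0.1022222
  W ⇒ negate
Point 4:
  Latitude: 54′ + 0″ = 54.00000′; 4 + 54.00000/60 = 4.9000000
  N ⇒ keep positive
  Longitude: 22′ + 3.64″ = 22.06067′; 179 + 22.06067/60 = 179.3676778
  hemisphere W, so the sign is −

1. -36.905111, -89.436739
2. -72.360000, -25.613333
3. 0.166167, -0.102222
4. 4.900000, -179.367678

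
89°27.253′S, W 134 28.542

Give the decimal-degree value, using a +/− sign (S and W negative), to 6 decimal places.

-89.454217, -134.475700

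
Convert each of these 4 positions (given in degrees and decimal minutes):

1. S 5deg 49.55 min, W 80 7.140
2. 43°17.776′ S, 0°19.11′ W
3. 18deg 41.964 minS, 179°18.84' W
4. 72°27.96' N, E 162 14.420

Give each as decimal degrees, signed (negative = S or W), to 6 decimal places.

Point 1:
  φ: 5 + 49.55/60 = 5.8258333
  S → negative
  Longitude: 7.14′ = 0.119000°; total 80.1190000
  hemisphere W, so the sign is −
Point 2:
  Latitude: 17.776′ = 0.296267°; total 43.2962667
  S → negative
  λ: 19.11′ = 0.318500°; total 0.3185000
  W → negative
Point 3:
  Lat: 18 + 41.964/60 = 18.6994000
  S → negative
  Longitude: 179 + 18.84/60 = 179.3140000
  W → negative
Point 4:
  φ: 27.96′ = 0.466000°; total 72.4660000
  N → positive
  λ: 162 + 14.42/60 = 162.2403333
  E → positive

1. -5.825833, -80.119000
2. -43.296267, -0.318500
3. -18.699400, -179.314000
4. 72.466000, 162.240333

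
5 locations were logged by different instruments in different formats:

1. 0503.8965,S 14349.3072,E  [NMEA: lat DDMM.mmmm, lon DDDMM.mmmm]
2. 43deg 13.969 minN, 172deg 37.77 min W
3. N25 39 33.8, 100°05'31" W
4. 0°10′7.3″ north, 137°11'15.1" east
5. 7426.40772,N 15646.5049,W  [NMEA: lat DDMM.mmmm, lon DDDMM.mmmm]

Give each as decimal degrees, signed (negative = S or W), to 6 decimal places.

1. -5.064942, 143.821787
2. 43.232817, -172.629500
3. 25.659389, -100.091944
4. 0.168694, 137.187528
5. 74.440129, -156.775082

Point 1:
  Latitude: split at 2 digits → 05° and 3.8965′; 5 + 3.8965/60 = 5.0649417
  hemisphere S, so the sign is −
  λ: split at 3 digits → 143° and 49.3072′; 143 + 49.3072/60 = 143.8217867
  E ⇒ keep positive
Point 2:
  Latitude: 13.969′ = 0.232817°; total 43.2328167
  N ⇒ keep positive
  Longitude: 172 + 37.77/60 = 172.6295000
  W → negative
Point 3:
  φ: 39′ + 33.8″ = 39.56333′; 25 + 39.56333/60 = 25.6593889
  N → positive
  Lon: 100 + 5/60 + 31/3600 = 100.0919444
  W ⇒ negate
Point 4:
  Lat: 0° + 10/60 + 7.3/3600 = 0 + 0.166667 + 0.002028 = 0.1686944
  N → positive
  Longitude: 137 + 11/60 + 15.1/3600 = 137.1875278
  E → positive
Point 5:
  Latitude: split at 2 digits → 74° and 26.40772′; 74 + 26.40772/60 = 74.4401287
  N ⇒ keep positive
  Lon: split at 3 digits → 156° and 46.5049′; 156 + 46.5049/60 = 156.7750817
  W → negative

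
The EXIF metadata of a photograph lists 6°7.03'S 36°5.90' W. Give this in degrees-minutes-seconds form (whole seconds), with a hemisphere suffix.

6°07′2″ S, 36°05′54″ W

Latitude: 7.03000′ → 7′ and 0.03000 × 60 = 1.80″
Longitude: fractional minutes 0.90000 × 60 = 54.00″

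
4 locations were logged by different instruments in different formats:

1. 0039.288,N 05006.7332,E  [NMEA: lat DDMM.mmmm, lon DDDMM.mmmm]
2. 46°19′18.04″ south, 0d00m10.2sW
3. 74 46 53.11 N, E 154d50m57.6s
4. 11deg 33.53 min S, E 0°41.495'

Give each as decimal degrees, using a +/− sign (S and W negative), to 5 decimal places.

1. 0.65480, 50.11222
2. -46.32168, -0.00283
3. 74.78142, 154.84933
4. -11.55883, 0.69158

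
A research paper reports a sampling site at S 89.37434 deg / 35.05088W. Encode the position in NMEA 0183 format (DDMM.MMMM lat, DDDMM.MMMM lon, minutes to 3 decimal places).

8922.460,S / 03503.053,W

Lat: 89° + 0.374340 × 60 = 89° 22.46040′
Lon: 35° + 0.050880 × 60 = 35° 3.05280′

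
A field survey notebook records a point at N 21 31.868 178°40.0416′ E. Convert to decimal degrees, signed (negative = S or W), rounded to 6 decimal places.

21.531133, 178.667360

Lat: 21 + 31.868/60 = 21.5311333
N → positive
Longitude: 40.0416′ = 0.667360°; total 178.6673600
E ⇒ keep positive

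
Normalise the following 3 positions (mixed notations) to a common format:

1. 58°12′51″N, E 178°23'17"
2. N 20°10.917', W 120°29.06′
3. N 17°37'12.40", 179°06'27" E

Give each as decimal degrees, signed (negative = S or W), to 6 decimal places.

Point 1:
  φ: 58 + 12/60 + 51/3600 = 58.2141667
  N → positive
  λ: 178° + 23/60 + 17/3600 = 178 + 0.383333 + 0.004722 = 178.3880556
  E → positive
Point 2:
  Lat: 20 + 10.917/60 = 20.1819500
  N ⇒ keep positive
  Lon: 120 + 29.06/60 = 120.4843333
  W ⇒ negate
Point 3:
  φ: 17° + 37/60 + 12.4/3600 = 17 + 0.616667 + 0.003444 = 17.6201111
  N ⇒ keep positive
  Lon: 179° + 6/60 + 27/3600 = 179 + 0.100000 + 0.007500 = 179.1075000
  E ⇒ keep positive

1. 58.214167, 178.388056
2. 20.181950, -120.484333
3. 17.620111, 179.107500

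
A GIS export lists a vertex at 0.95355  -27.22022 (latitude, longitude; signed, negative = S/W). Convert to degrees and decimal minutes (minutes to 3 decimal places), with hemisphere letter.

0° 57.213′ N, 27° 13.213′ W

φ: 0° + 0.953550 × 60 = 0° 57.21300′
Longitude is negative → W; |value| = 27.220220
Longitude: minutes = (27.220220 − 27) × 60 = 13.21320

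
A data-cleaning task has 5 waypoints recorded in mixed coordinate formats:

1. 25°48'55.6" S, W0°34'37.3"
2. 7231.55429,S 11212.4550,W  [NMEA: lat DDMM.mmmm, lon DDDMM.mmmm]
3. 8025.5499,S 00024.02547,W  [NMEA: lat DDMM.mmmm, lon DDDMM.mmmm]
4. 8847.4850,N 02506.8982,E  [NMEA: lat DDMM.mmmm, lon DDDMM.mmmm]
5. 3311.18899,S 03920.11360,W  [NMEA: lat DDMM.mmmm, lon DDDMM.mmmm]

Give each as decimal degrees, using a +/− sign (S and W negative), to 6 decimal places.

Point 1:
  Lat: 25° + 48/60 + 55.6/3600 = 25 + 0.800000 + 0.015444 = 25.8154444
  hemisphere S, so the sign is −
  λ: 0 + 34/60 + 37.3/3600 = 0.5770278
  W ⇒ negate
Point 2:
  φ: split at 2 digits → 72° and 31.55429′; 72 + 31.55429/60 = 72.5259048
  S ⇒ negate
  λ: degrees = first 3 digits = 112, minutes = 12.455; 112 + 12.455/60 = 112.2075833
  W ⇒ negate
Point 3:
  Latitude: split at 2 digits → 80° and 25.5499′; 80 + 25.5499/60 = 80.4258317
  S → negative
  λ: split at 3 digits → 000° and 24.02547′; 0 + 24.02547/60 = 0.4004245
  hemisphere W, so the sign is −
Point 4:
  φ: split at 2 digits → 88° and 47.485′; 88 + 47.485/60 = 88.7914167
  N ⇒ keep positive
  Longitude: split at 3 digits → 025° and 6.8982′; 25 + 6.8982/60 = 25.1149700
  E → positive
Point 5:
  Lat: degrees = first 2 digits = 33, minutes = 11.18899; 33 + 11.18899/60 = 33.1864832
  hemisphere S, so the sign is −
  Longitude: degrees = first 3 digits = 39, minutes = 20.1136; 39 + 20.1136/60 = 39.3352267
  W ⇒ negate

1. -25.815444, -0.577028
2. -72.525905, -112.207583
3. -80.425832, -0.400425
4. 88.791417, 25.114970
5. -33.186483, -39.335227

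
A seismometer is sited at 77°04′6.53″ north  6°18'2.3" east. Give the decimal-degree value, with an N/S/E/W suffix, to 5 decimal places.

Latitude: 77 + 4/60 + 6.53/3600 = 77.068481
Lon: 6° + 18/60 + 2.3/3600 = 6 + 0.300000 + 0.000639 = 6.300639

77.06848° N, 6.30064° E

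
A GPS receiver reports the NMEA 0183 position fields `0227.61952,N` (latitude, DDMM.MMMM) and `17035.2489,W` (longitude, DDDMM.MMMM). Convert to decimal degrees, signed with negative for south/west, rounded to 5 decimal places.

Lat: split at 2 digits → 02° and 27.61952′; 2 + 27.61952/60 = 2.460325
N ⇒ keep positive
λ: split at 3 digits → 170° and 35.2489′; 170 + 35.2489/60 = 170.587482
hemisphere W, so the sign is −

2.46033, -170.58748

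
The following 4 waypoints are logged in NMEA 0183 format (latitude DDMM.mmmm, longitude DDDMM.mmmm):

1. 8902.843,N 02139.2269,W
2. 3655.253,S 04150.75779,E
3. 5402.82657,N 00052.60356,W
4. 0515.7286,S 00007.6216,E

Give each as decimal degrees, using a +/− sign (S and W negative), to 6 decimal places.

Point 1:
  φ: degrees = first 2 digits = 89, minutes = 2.843; 89 + 2.843/60 = 89.0473833
  N ⇒ keep positive
  λ: split at 3 digits → 021° and 39.2269′; 21 + 39.2269/60 = 21.6537817
  W ⇒ negate
Point 2:
  φ: degrees = first 2 digits = 36, minutes = 55.253; 36 + 55.253/60 = 36.9208833
  hemisphere S, so the sign is −
  Longitude: split at 3 digits → 041° and 50.75779′; 41 + 50.75779/60 = 41.8459632
  E → positive
Point 3:
  φ: degrees = first 2 digits = 54, minutes = 2.82657; 54 + 2.82657/60 = 54.0471095
  N → positive
  Longitude: degrees = first 3 digits = 0, minutes = 52.60356; 0 + 52.60356/60 = 0.8767260
  hemisphere W, so the sign is −
Point 4:
  Latitude: degrees = first 2 digits = 5, minutes = 15.7286; 5 + 15.7286/60 = 5.2621433
  S → negative
  Lon: split at 3 digits → 000° and 7.6216′; 0 + 7.6216/60 = 0.1270267
  E ⇒ keep positive

1. 89.047383, -21.653782
2. -36.920883, 41.845963
3. 54.047110, -0.876726
4. -5.262143, 0.127027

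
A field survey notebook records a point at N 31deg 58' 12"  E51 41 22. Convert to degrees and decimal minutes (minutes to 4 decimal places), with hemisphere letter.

31° 58.2000′ N, 51° 41.3667′ E

Lat: 58 + 12/60 = 58.200000′
λ: seconds/60 = 0.36667; minutes = 41 + 0.36667 = 41.366667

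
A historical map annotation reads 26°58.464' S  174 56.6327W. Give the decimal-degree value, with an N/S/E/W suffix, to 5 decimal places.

26.97440° S, 174.94388° W

Lat: 58.464′ = 0.974400°; total 26.974400
Longitude: 174 + 56.6327/60 = 174.943878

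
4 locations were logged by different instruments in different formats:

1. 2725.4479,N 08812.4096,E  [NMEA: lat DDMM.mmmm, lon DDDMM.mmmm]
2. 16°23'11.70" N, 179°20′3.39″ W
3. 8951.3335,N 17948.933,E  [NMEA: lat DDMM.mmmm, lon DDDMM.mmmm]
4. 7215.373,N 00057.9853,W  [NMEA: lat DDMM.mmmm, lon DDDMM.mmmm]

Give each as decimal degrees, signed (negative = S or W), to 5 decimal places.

1. 27.42413, 88.20683
2. 16.38658, -179.33428
3. 89.85556, 179.81555
4. 72.25622, -0.96642

Point 1:
  Lat: degrees = first 2 digits = 27, minutes = 25.4479; 27 + 25.4479/60 = 27.424132
  N → positive
  Lon: degrees = first 3 digits = 88, minutes = 12.4096; 88 + 12.4096/60 = 88.206827
  E ⇒ keep positive
Point 2:
  φ: 16° + 23/60 + 11.7/3600 = 16 + 0.383333 + 0.003250 = 16.386583
  N → positive
  λ: 179 + 20/60 + 3.39/3600 = 179.334275
  W ⇒ negate
Point 3:
  Lat: split at 2 digits → 89° and 51.3335′; 89 + 51.3335/60 = 89.855558
  N ⇒ keep positive
  λ: split at 3 digits → 179° and 48.933′; 179 + 48.933/60 = 179.815550
  E ⇒ keep positive
Point 4:
  φ: degrees = first 2 digits = 72, minutes = 15.373; 72 + 15.373/60 = 72.256217
  N → positive
  Lon: split at 3 digits → 000° and 57.9853′; 0 + 57.9853/60 = 0.966422
  W ⇒ negate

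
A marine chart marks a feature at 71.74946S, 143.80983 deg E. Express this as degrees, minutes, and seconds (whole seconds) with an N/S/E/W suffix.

Lat: 0.749460° → 44.96760′; 0.96760 × 60 = 58.06″
λ: 0.809830 × 60 = 48.58980′ → 48′, remainder × 60 = 35.39″

71°44′58″ S, 143°48′35″ E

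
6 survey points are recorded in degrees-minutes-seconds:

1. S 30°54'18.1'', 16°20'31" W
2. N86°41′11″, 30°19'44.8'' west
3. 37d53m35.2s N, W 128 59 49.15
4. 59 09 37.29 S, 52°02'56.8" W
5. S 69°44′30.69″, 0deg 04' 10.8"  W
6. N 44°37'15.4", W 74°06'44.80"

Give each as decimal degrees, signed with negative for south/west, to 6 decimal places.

Point 1:
  Lat: 30° + 54/60 + 18.1/3600 = 30 + 0.900000 + 0.005028 = 30.9050278
  S ⇒ negate
  Lon: 16 + 20/60 + 31/3600 = 16.3419444
  W → negative
Point 2:
  Lat: 41′ + 11″ = 41.18333′; 86 + 41.18333/60 = 86.6863889
  N ⇒ keep positive
  λ: 30° + 19/60 + 44.8/3600 = 30 + 0.316667 + 0.012444 = 30.3291111
  hemisphere W, so the sign is −
Point 3:
  Latitude: 53′ + 35.2″ = 53.58667′; 37 + 53.58667/60 = 37.8931111
  N ⇒ keep positive
  Lon: 59′ + 49.15″ = 59.81917′; 128 + 59.81917/60 = 128.9969861
  hemisphere W, so the sign is −
Point 4:
  φ: 59 + 9/60 + 37.29/3600 = 59.1603583
  S ⇒ negate
  λ: 2′ + 56.8″ = 2.94667′; 52 + 2.94667/60 = 52.0491111
  W → negative
Point 5:
  Latitude: 69° + 44/60 + 30.69/3600 = 69 + 0.733333 + 0.008525 = 69.7418583
  hemisphere S, so the sign is −
  λ: 0° + 4/60 + 10.8/3600 = 0 + 0.066667 + 0.003000 = 0.0696667
  W ⇒ negate
Point 6:
  φ: 37′ + 15.4″ = 37.25667′; 44 + 37.25667/60 = 44.6209444
  N → positive
  λ: 6′ + 44.8″ = 6.74667′; 74 + 6.74667/60 = 74.1124444
  W → negative

1. -30.905028, -16.341944
2. 86.686389, -30.329111
3. 37.893111, -128.996986
4. -59.160358, -52.049111
5. -69.741858, -0.069667
6. 44.620944, -74.112444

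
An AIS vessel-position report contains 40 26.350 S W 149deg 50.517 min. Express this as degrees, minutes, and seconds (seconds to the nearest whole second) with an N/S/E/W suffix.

Lat: fractional minutes 0.35000 × 60 = 21.00″
Longitude: 50.51700′ → 50′ and 0.51700 × 60 = 31.02″

40°26′21″ S, 149°50′31″ W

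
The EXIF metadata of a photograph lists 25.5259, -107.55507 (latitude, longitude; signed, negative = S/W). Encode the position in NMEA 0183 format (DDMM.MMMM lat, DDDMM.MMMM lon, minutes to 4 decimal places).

2531.5540,N / 10733.3042,W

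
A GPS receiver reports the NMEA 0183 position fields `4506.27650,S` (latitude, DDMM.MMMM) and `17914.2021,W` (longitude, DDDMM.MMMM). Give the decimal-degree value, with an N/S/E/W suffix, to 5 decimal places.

45.10461° S, 179.23670° W

Lat: degrees = first 2 digits = 45, minutes = 6.2765; 45 + 6.2765/60 = 45.104608
Longitude: split at 3 digits → 179° and 14.2021′; 179 + 14.2021/60 = 179.236702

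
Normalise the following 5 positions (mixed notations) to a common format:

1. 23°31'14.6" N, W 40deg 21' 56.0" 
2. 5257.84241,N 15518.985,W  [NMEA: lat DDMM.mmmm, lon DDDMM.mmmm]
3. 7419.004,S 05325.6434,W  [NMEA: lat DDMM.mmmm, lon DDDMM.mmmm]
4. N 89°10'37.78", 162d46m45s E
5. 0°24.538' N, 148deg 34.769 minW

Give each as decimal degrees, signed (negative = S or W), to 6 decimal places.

1. 23.520722, -40.365556
2. 52.964040, -155.316417
3. -74.316733, -53.427390
4. 89.177161, 162.779167
5. 0.408967, -148.579483

Point 1:
  Lat: 23 + 31/60 + 14.6/3600 = 23.5207222
  N ⇒ keep positive
  λ: 21′ + 56″ = 21.93333′; 40 + 21.93333/60 = 40.3655556
  hemisphere W, so the sign is −
Point 2:
  Lat: split at 2 digits → 52° and 57.84241′; 52 + 57.84241/60 = 52.9640402
  N ⇒ keep positive
  λ: degrees = first 3 digits = 155, minutes = 18.985; 155 + 18.985/60 = 155.3164167
  hemisphere W, so the sign is −
Point 3:
  φ: degrees = first 2 digits = 74, minutes = 19.004; 74 + 19.004/60 = 74.3167333
  S → negative
  λ: degrees = first 3 digits = 53, minutes = 25.6434; 53 + 25.6434/60 = 53.4273900
  W → negative
Point 4:
  φ: 89 + 10/60 + 37.78/3600 = 89.1771611
  N ⇒ keep positive
  λ: 162 + 46/60 + 45/3600 = 162.7791667
  E → positive
Point 5:
  Latitude: 24.538′ = 0.408967°; total 0.4089667
  N ⇒ keep positive
  Longitude: 34.769′ = 0.579483°; total 148.5794833
  W → negative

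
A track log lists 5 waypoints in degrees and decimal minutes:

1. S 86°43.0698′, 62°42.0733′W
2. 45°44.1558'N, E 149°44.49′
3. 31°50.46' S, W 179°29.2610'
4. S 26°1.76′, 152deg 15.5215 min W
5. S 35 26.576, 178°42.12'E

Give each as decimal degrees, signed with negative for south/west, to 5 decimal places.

Point 1:
  φ: 86 + 43.0698/60 = 86.717830
  S ⇒ negate
  Longitude: 42.0733′ = 0.701222°; total 62.701222
  W → negative
Point 2:
  Latitude: 44.1558′ = 0.735930°; total 45.735930
  N → positive
  λ: 149 + 44.49/60 = 149.741500
  E ⇒ keep positive
Point 3:
  Latitude: 50.46′ = 0.841000°; total 31.841000
  hemisphere S, so the sign is −
  Lon: 29.261′ = 0.487683°; total 179.487683
  hemisphere W, so the sign is −
Point 4:
  Lat: 26 + 1.76/60 = 26.029333
  S ⇒ negate
  λ: 15.5215′ = 0.258692°; total 152.258692
  W → negative
Point 5:
  Lat: 35 + 26.576/60 = 35.442933
  S ⇒ negate
  λ: 42.12′ = 0.702000°; total 178.702000
  E → positive

1. -86.71783, -62.70122
2. 45.73593, 149.74150
3. -31.84100, -179.48768
4. -26.02933, -152.25869
5. -35.44293, 178.70200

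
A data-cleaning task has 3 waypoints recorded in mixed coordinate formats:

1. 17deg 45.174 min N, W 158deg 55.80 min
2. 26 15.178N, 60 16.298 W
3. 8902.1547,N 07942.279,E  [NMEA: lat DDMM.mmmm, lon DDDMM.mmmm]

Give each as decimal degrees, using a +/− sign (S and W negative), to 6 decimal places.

1. 17.752900, -158.930000
2. 26.252967, -60.271633
3. 89.035912, 79.704650

Point 1:
  Latitude: 17 + 45.174/60 = 17.7529000
  N → positive
  λ: 158 + 55.8/60 = 158.9300000
  W ⇒ negate
Point 2:
  Latitude: 26 + 15.178/60 = 26.2529667
  N ⇒ keep positive
  Lon: 16.298′ = 0.271633°; total 60.2716333
  W ⇒ negate
Point 3:
  Latitude: split at 2 digits → 89° and 2.1547′; 89 + 2.1547/60 = 89.0359117
  N ⇒ keep positive
  Lon: split at 3 digits → 079° and 42.279′; 79 + 42.279/60 = 79.7046500
  E ⇒ keep positive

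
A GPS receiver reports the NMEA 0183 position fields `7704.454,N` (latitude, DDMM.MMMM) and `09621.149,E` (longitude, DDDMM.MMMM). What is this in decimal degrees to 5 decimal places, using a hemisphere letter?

77.07423° N, 96.35248° E

φ: degrees = first 2 digits = 77, minutes = 4.454; 77 + 4.454/60 = 77.074233
Lon: degrees = first 3 digits = 96, minutes = 21.149; 96 + 21.149/60 = 96.352483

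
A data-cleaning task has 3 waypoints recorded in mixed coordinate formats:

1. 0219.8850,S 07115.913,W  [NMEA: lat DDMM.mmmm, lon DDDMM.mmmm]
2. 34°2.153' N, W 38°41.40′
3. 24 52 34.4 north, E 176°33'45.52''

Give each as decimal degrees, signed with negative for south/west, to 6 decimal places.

Point 1:
  φ: split at 2 digits → 02° and 19.885′; 2 + 19.885/60 = 2.3314167
  S → negative
  Lon: split at 3 digits → 071° and 15.913′; 71 + 15.913/60 = 71.2652167
  W → negative
Point 2:
  φ: 2.153′ = 0.035883°; total 34.0358833
  N ⇒ keep positive
  Longitude: 38 + 41.4/60 = 38.6900000
  W → negative
Point 3:
  Latitude: 24 + 52/60 + 34.4/3600 = 24.8762222
  N → positive
  Lon: 33′ + 45.52″ = 33.75867′; 176 + 33.75867/60 = 176.5626444
  E ⇒ keep positive

1. -2.331417, -71.265217
2. 34.035883, -38.690000
3. 24.876222, 176.562644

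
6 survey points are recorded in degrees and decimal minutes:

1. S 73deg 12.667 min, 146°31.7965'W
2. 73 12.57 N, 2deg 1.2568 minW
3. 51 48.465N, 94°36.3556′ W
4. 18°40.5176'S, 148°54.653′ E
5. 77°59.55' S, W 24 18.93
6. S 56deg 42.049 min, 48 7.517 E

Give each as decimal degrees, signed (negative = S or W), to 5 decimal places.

1. -73.21112, -146.52994
2. 73.20950, -2.02095
3. 51.80775, -94.60593
4. -18.67529, 148.91088
5. -77.99250, -24.31550
6. -56.70082, 48.12528

Point 1:
  Lat: 12.667′ = 0.211117°; total 73.211117
  S ⇒ negate
  Longitude: 31.7965′ = 0.529942°; total 146.529942
  W → negative
Point 2:
  Latitude: 12.57′ = 0.209500°; total 73.209500
  N → positive
  Lon: 1.2568′ = 0.020947°; total 2.020947
  hemisphere W, so the sign is −
Point 3:
  Latitude: 51 + 48.465/60 = 51.807750
  N ⇒ keep positive
  Longitude: 94 + 36.3556/60 = 94.605927
  W → negative
Point 4:
  Lat: 40.5176′ = 0.675293°; total 18.675293
  S ⇒ negate
  Longitude: 54.653′ = 0.910883°; total 148.910883
  E → positive
Point 5:
  Lat: 77 + 59.55/60 = 77.992500
  S ⇒ negate
  λ: 18.93′ = 0.315500°; total 24.315500
  hemisphere W, so the sign is −
Point 6:
  Lat: 56 + 42.049/60 = 56.700817
  S ⇒ negate
  Lon: 7.517′ = 0.125283°; total 48.125283
  E → positive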